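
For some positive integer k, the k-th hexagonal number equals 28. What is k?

Set n(2n−1) = 28, giving 2n² − n − 28 = 0.
The discriminant is 1 + 8·28 = 225, and √225 = 15.
So n = (1 + 15) / 4 = 16/4 = 4.

4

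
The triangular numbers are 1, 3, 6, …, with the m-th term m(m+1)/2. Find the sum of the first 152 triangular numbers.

596904

Σ i(i+1)/2 = (Σi² + Σi) / 2 over i = 1..152.
Σi = 11628 and Σi² = 1182180.
(1·1182180 + 1·11628) / 2 = 1193808/2 = 596904.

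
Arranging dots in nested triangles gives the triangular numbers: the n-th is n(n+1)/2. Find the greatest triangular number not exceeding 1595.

Solve n(n+1)/2 ≤ 1595 for integer n.
n = 55 gives 1540 ≤ 1595, while n = 56 gives 1596 > 1595; so the answer is 1540.

1540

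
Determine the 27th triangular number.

27·28/2 = 756/2 = 378.

378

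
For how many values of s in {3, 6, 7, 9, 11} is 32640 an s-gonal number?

s = 3: P(3, 255) = 32640. ✓
s = 6: P(6, 128) = 32640. ✓
s = 7: P(7, 114) = 32319 and P(7, 115) = 32890; 32640 is not s-gonal.
s = 9: P(9, 96) = 32016 and P(9, 97) = 32689; 32640 is not s-gonal.
s = 11: P(11, 85) = 32215 and P(11, 86) = 32981; 32640 is not s-gonal.
Hits: s ∈ {3, 6} → 2.

2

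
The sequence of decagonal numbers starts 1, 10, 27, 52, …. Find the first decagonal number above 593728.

Solve n(4n−3) > 593728 for integer n.
The largest n with value ≤ 593728 is 385 (since 591745 ≤ 593728 < 594826), so the first above is n = 386, value 594826.

594826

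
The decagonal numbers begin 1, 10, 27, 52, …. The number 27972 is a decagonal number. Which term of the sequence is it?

84

Set n(4n−3) = 27972, giving 4n² − 3n − 27972 = 0.
So n = (3 + 669) / 8 = 672/8 = 84.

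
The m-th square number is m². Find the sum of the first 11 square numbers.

506

Σ_{i=1}^{11} i² = 11·12·23/6 = 506.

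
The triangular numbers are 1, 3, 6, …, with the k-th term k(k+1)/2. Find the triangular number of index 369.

68265

The 369th triangular number is n(n+1)/2 with n = 369.
369·370/2 = 136530/2 = 68265.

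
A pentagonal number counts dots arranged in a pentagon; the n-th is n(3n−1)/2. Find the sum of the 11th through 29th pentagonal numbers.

Σ i(3i−1)/2 = (3Σi² − Σi) / 2 over i = 11..29.
Σi = 435 − 55 = 380 and Σi² = 8555 − 385 = 8170.
(3·8170 − 1·380) / 2 = 24130/2 = 12065.

12065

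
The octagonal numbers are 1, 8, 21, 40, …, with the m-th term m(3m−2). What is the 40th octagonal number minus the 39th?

235

Consecutive octagonal numbers differ by 6n − 5: here 6·40 − 5 = 235.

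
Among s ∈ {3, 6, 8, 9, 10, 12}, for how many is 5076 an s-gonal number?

s = 3: P(3, 100) = 5050 and P(3, 101) = 5151; 5076 is not s-gonal.
s = 6: P(6, 50) = 4950 and P(6, 51) = 5151; 5076 is not s-gonal.
s = 8: P(8, 41) = 4961 and P(8, 42) = 5208; 5076 is not s-gonal.
s = 9: P(9, 38) = 4959 and P(9, 39) = 5226; 5076 is not s-gonal.
s = 10: P(10, 36) = 5076. ✓
s = 12: P(12, 32) = 4992 and P(12, 33) = 5313; 5076 is not s-gonal.
Hits: s ∈ {10} → 1.

1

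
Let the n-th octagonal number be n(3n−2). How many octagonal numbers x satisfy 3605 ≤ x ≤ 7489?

16

The n-th octagonal number is n(3n−2).
Smallest index with value ≥ 3605: n = 35 (giving 3605).
Largest index with value ≤ 7489: n = 50 (giving 7400).
Indices 35 through 50: 16 terms.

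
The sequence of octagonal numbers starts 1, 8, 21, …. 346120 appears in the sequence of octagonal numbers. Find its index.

340

Set n(3n−2) = 346120, giving 3n² − 2n − 346120 = 0.
The discriminant is 4 + 12·346120 = 4153444, and √4153444 = 2038.
So n = (2 + 2038) / 6 = 2040/6 = 340.
Check: 340·(3·340 − 2) = 346120. ✓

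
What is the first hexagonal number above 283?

325

Solve n(2n−1) > 283 for integer n.
The largest n with value ≤ 283 is 12 (since 276 ≤ 283 < 325), so the first above is n = 13, value 325.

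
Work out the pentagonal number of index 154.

154·(3·154 − 1)/2 = 154·461/2 = 35497.

35497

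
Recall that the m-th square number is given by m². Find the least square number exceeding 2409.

Solve n² > 2409 for integer n.
The largest n with value ≤ 2409 is 49 (since 2401 ≤ 2409 < 2500), so the first above is n = 50, value 2500.

2500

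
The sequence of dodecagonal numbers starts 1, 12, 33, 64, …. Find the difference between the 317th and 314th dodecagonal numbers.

317·(5·317 − 4) = 501177 and 314·(5·314 − 4) = 491724.
Difference: 501177 − 491724 = 9453.

9453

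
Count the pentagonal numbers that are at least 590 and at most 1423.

11

The n-th pentagonal number is n(3n−1)/2.
Smallest index with value ≥ 590: n = 20 (giving 590).
Largest index with value ≤ 1423: n = 30 (giving 1335).
Indices 20 through 30: 11 terms.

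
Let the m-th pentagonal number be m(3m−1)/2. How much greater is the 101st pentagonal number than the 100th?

301

Consecutive pentagonal numbers differ by 3n − 2: here 3·101 − 2 = 301.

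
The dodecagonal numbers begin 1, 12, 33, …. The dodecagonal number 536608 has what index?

Set n(5n−4) = 536608, giving 5n² − 4n − 536608 = 0.
So n = (4 + 3276) / 10 = 3280/10 = 328.

328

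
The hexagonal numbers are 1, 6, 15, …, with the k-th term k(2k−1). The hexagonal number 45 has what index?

5

Set n(2n−1) = 45, giving 2n² − n − 45 = 0.
So n = (1 + 19) / 4 = 20/4 = 5.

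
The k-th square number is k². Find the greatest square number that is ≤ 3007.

Solve n² ≤ 3007 for integer n.
n = 54 gives 2916 ≤ 3007, while n = 55 gives 3025 > 3007; so the answer is 2916.

2916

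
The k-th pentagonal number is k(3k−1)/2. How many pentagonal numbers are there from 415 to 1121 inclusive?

11

The n-th pentagonal number is n(3n−1)/2.
Smallest index with value ≥ 415: n = 17 (giving 425).
Largest index with value ≤ 1121: n = 27 (giving 1080).
Indices 17 through 27: 11 terms.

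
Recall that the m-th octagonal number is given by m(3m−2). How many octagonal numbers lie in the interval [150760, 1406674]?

461

The n-th octagonal number is n(3n−2).
Smallest index with value ≥ 150760: n = 225 (giving 151425).
Largest index with value ≤ 1406674: n = 685 (giving 1406305).
Indices 225 through 685: 461 terms.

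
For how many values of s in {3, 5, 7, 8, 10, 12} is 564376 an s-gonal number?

s = 3: P(3, 1061) = 563391 and P(3, 1062) = 564453; 564376 is not s-gonal.
s = 5: P(5, 613) = 563347 and P(5, 614) = 565187; 564376 is not s-gonal.
s = 7: P(7, 475) = 563350 and P(7, 476) = 565726; 564376 is not s-gonal.
s = 8: P(8, 434) = 564200 and P(8, 435) = 566805; 564376 is not s-gonal.
s = 10: P(10, 376) = 564376. ✓
s = 12: P(12, 336) = 563136 and P(12, 337) = 566497; 564376 is not s-gonal.
Hits: s ∈ {10} → 1.

1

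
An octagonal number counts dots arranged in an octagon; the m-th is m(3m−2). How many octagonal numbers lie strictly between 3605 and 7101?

The n-th octagonal number is n(3n−2).
Smallest index with value > 3605: n = 36 (giving 3816).
Largest index with value < 7101: n = 48 (giving 6816).
Indices 36 through 48: 13 terms.

13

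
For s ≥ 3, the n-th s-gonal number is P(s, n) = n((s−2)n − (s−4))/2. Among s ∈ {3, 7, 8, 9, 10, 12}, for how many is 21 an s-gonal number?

2

s = 3: P(3, 6) = 21. ✓
s = 7: P(7, 3) = 18 and P(7, 4) = 34; 21 is not s-gonal.
s = 8: P(8, 3) = 21. ✓
s = 9: P(9, 2) = 9 and P(9, 3) = 24; 21 is not s-gonal.
s = 10: P(10, 2) = 10 and P(10, 3) = 27; 21 is not s-gonal.
s = 12: P(12, 2) = 12 and P(12, 3) = 33; 21 is not s-gonal.
Hits: s ∈ {3, 8} → 2.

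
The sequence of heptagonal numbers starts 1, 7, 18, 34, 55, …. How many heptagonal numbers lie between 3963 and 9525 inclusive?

22

The n-th heptagonal number is n(5n−3)/2.
Smallest index with value ≥ 3963: n = 41 (giving 4141).
Largest index with value ≤ 9525: n = 62 (giving 9517).
Indices 41 through 62: 22 terms.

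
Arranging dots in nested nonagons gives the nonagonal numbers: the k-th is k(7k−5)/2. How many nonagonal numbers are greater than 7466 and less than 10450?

8

The n-th nonagonal number is n(7n−5)/2.
Smallest index with value > 7466: n = 47 (giving 7614).
Largest index with value < 10450: n = 54 (giving 10071).
Indices 47 through 54: 8 terms.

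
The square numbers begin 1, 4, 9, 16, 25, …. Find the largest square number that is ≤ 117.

Solve n² ≤ 117 for integer n.
n = 10 gives 100 ≤ 117, while n = 11 gives 121 > 117; so the answer is 100.

100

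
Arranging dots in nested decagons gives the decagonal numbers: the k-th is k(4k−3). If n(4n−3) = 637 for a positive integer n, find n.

Set n(4n−3) = 637, giving 4n² − 3n − 637 = 0.
So n = (3 + 101) / 8 = 104/8 = 13.

13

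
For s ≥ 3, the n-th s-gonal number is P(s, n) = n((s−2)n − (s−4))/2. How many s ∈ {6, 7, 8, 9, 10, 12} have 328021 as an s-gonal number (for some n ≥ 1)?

1

s = 6: P(6, 405) = 327645 and P(6, 406) = 329266; 328021 is not s-gonal.
s = 7: P(7, 362) = 327067 and P(7, 363) = 328878; 328021 is not s-gonal.
s = 8: P(8, 331) = 328021. ✓
s = 9: P(9, 306) = 326961 and P(9, 307) = 329104; 328021 is not s-gonal.
s = 10: P(10, 286) = 326326 and P(10, 287) = 328615; 328021 is not s-gonal.
s = 12: P(12, 256) = 326656 and P(12, 257) = 329217; 328021 is not s-gonal.
Hits: s ∈ {8} → 1.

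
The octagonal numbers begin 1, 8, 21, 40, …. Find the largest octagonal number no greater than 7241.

Solve n(3n−2) ≤ 7241 for integer n.
n = 49 gives 7105 ≤ 7241, while n = 50 gives 7400 > 7241; so the answer is 7105.

7105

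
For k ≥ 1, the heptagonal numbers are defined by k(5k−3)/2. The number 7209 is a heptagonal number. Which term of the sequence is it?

Set n(5n−3)/2 = 7209, giving 5n² − 3n − 14418 = 0.
So n = (3 + 537) / 10 = 540/10 = 54.

54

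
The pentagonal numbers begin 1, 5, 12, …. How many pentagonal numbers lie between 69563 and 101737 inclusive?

The n-th pentagonal number is n(3n−1)/2.
Smallest index with value ≥ 69563: n = 216 (giving 69876).
Largest index with value ≤ 101737: n = 260 (giving 101270).
Indices 216 through 260: 45 terms.

45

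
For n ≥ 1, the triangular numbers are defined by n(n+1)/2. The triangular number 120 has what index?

Set n(n+1)/2 = 120, giving n² + n − 240 = 0.
So n = (-1 + 31) / 2 = 30/2 = 15.
Check: 15·16/2 = 120. ✓

15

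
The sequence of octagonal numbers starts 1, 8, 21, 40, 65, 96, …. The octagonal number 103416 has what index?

Set n(3n−2) = 103416, giving 3n² − 2n − 103416 = 0.
The discriminant is 4 + 12·103416 = 1240996, and √1240996 = 1114.
So n = (2 + 1114) / 6 = 1116/6 = 186.

186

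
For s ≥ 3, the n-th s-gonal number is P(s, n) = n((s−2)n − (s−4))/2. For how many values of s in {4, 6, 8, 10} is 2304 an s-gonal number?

1

s = 4: P(4, 48) = 2304. ✓
s = 6: P(6, 34) = 2278 and P(6, 35) = 2415; 2304 is not s-gonal.
s = 8: P(8, 28) = 2296 and P(8, 29) = 2465; 2304 is not s-gonal.
s = 10: P(10, 24) = 2232 and P(10, 25) = 2425; 2304 is not s-gonal.
Hits: s ∈ {4} → 1.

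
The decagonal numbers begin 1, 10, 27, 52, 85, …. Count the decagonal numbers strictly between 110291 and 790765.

The n-th decagonal number is n(4n−3).
Smallest index with value > 110291: n = 167 (giving 111055).
Largest index with value < 790765: n = 444 (giving 787212).
Indices 167 through 444: 278 terms.

278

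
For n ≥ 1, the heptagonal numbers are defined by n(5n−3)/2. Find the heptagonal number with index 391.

The 391st heptagonal number is n(5n−3)/2 with n = 391.
391·(5·391 − 3)/2 = 391·1952/2 = 391·976 = 381616.

381616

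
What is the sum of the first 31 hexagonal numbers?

20336

Σ i(2i−1) = 2Σi² − Σi over i = 1..31.
Σi = 496 and Σi² = 10416.
2·10416 − 1·496 = 20336.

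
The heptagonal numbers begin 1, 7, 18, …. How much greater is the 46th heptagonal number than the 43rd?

46·(5·46 − 3)/2 = 5221 and 43·(5·43 − 3)/2 = 4558.
Difference: 5221 − 4558 = 663.

663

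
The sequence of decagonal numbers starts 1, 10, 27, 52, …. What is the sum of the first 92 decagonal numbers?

1042406

Σ i(4i−3) = 4Σi² − 3Σi over i = 1..92.
Σi = 4278 and Σi² = 263810.
4·263810 − 3·4278 = 1042406.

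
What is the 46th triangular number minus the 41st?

46·47/2 = 1081 and 41·42/2 = 861.
Difference: 1081 − 861 = 220.

220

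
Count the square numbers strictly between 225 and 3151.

41

The n-th square number is n².
Smallest index with value > 225: n = 16 (giving 256).
Largest index with value < 3151: n = 56 (giving 3136).
Indices 16 through 56: 41 terms.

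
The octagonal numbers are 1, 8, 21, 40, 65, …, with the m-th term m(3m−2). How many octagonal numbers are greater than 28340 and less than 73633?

The n-th octagonal number is n(3n−2).
Smallest index with value > 28340: n = 98 (giving 28616).
Largest index with value < 73633: n = 156 (giving 72696).
Indices 98 through 156: 59 terms.

59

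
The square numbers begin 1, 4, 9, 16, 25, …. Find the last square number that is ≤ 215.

Solve n² ≤ 215 for integer n.
n = 14 gives 196 ≤ 215, while n = 15 gives 225 > 215; so the answer is 196.

196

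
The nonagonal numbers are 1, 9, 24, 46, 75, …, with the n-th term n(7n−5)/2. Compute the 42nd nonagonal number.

The 42nd nonagonal number is n(7n−5)/2 with n = 42.
42·(7·42 − 5)/2 = 42·289/2 = 6069.

6069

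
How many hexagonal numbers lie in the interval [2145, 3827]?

The n-th hexagonal number is n(2n−1).
Smallest index with value ≥ 2145: n = 33 (giving 2145).
Largest index with value ≤ 3827: n = 43 (giving 3655).
Indices 33 through 43: 11 terms.

11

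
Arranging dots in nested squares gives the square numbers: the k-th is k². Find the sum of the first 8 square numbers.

Σ_{i=1}^{8} i² = 8·9·17/6 = 204.

204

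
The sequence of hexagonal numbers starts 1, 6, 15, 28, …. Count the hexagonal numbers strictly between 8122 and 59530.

The n-th hexagonal number is n(2n−1).
Smallest index with value > 8122: n = 64 (giving 8128).
Largest index with value < 59530: n = 172 (giving 58996).
Indices 64 through 172: 109 terms.

109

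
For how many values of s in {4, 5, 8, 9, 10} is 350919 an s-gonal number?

1

s = 4: P(4, 592) = 350464 and P(4, 593) = 351649; 350919 is not s-gonal.
s = 5: P(5, 483) = 349692 and P(5, 484) = 351142; 350919 is not s-gonal.
s = 8: P(8, 342) = 350208 and P(8, 343) = 352261; 350919 is not s-gonal.
s = 9: P(9, 317) = 350919. ✓
s = 10: P(10, 296) = 349576 and P(10, 297) = 351945; 350919 is not s-gonal.
Hits: s ∈ {9} → 1.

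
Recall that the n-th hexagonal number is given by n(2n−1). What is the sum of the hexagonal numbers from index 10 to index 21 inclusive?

Σ i(2i−1) = 2Σi² − Σi over i = 10..21.
Σi = 231 − 45 = 186 and Σi² = 3311 − 285 = 3026.
2·3026 − 1·186 = 5866.

5866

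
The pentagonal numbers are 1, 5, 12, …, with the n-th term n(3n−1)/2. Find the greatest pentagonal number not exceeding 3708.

Solve n(3n−1)/2 ≤ 3708 for integer n.
n = 49 gives 3577 ≤ 3708, while n = 50 gives 3725 > 3708; so the answer is 3577.

3577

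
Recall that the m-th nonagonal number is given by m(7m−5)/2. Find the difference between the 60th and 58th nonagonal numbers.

821

60·(7·60 − 5)/2 = 12450 and 58·(7·58 − 5)/2 = 11629.
Difference: 12450 − 11629 = 821.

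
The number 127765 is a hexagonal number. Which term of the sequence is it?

253

Set n(2n−1) = 127765, giving 2n² − n − 127765 = 0.
So n = (1 + 1011) / 4 = 1012/4 = 253.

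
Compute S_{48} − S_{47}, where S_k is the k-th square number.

95

n² − (n−1)² = 2n − 1, so 48² − 47² = 2·48 − 1 = 95.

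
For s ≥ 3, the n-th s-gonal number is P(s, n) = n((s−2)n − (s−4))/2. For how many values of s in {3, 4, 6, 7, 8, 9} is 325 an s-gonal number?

3

s = 3: P(3, 25) = 325. ✓
s = 4: P(4, 18) = 324 and P(4, 19) = 361; 325 is not s-gonal.
s = 6: P(6, 13) = 325. ✓
s = 7: P(7, 11) = 286 and P(7, 12) = 342; 325 is not s-gonal.
s = 8: P(8, 10) = 280 and P(8, 11) = 341; 325 is not s-gonal.
s = 9: P(9, 10) = 325. ✓
Hits: s ∈ {3, 6, 9} → 3.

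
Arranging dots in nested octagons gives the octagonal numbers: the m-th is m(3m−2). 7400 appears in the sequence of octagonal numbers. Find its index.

50

Set n(3n−2) = 7400, giving 3n² − 2n − 7400 = 0.
The discriminant is 4 + 12·7400 = 88804, and √88804 = 298.
So n = (2 + 298) / 6 = 300/6 = 50.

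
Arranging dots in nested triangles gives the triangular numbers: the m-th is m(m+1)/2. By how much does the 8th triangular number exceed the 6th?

15

8·9/2 = 36 and 6·7/2 = 21.
Difference: 36 − 21 = 15.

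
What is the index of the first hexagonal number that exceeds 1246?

26

Solve n(2n−1) > 1246 for integer n.
The largest n with value ≤ 1246 is 25 (since 1225 ≤ 1246 < 1326), so the first above is n = 26, value 1326.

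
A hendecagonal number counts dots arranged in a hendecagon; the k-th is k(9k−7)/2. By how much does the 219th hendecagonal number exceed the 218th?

Consecutive hendecagonal numbers differ by 9n − 8: here 9·219 − 8 = 1963.

1963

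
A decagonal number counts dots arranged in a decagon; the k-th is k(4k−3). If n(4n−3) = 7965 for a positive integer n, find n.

45

Set n(4n−3) = 7965, giving 4n² − 3n − 7965 = 0.
The discriminant is 9 + 16·7965 = 127449, and √127449 = 357.
So n = (3 + 357) / 8 = 360/8 = 45.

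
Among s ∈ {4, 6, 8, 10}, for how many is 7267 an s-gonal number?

1

s = 4: P(4, 85) = 7225 and P(4, 86) = 7396; 7267 is not s-gonal.
s = 6: P(6, 60) = 7140 and P(6, 61) = 7381; 7267 is not s-gonal.
s = 8: P(8, 49) = 7105 and P(8, 50) = 7400; 7267 is not s-gonal.
s = 10: P(10, 43) = 7267. ✓
Hits: s ∈ {10} → 1.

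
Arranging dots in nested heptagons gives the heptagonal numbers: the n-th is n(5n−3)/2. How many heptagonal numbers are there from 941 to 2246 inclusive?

11

The n-th heptagonal number is n(5n−3)/2.
Smallest index with value ≥ 941: n = 20 (giving 970).
Largest index with value ≤ 2246: n = 30 (giving 2205).
Indices 20 through 30: 11 terms.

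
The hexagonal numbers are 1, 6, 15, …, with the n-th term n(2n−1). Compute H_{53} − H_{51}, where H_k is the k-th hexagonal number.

53·(2·53 − 1) = 5565 and 51·(2·51 − 1) = 5151.
Difference: 5565 − 5151 = 414.

414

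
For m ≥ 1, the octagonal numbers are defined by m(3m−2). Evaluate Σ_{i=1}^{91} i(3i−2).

Σ i(3i−2) = 3Σi² − 2Σi over i = 1..91.
Σi = 4186 and Σi² = 255346.
3·255346 − 2·4186 = 757666.

757666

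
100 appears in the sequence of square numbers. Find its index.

We need n² = 100, so n = √100 = 10.
Check: 10² = 100. ✓

10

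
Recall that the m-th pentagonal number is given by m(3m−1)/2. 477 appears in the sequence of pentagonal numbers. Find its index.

18

Set n(3n−1)/2 = 477, giving 3n² − n − 954 = 0.
The discriminant is 1 + 24·477 = 11449, and √11449 = 107.
So n = (1 + 107) / 6 = 108/6 = 18.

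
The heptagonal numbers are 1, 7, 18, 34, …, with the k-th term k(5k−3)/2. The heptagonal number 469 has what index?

Set n(5n−3)/2 = 469, giving 5n² − 3n − 938 = 0.
So n = (3 + 137) / 10 = 140/10 = 14.

14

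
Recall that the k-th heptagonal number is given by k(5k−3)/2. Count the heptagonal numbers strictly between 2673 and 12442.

37

The n-th heptagonal number is n(5n−3)/2.
Smallest index with value > 2673: n = 34 (giving 2839).
Largest index with value < 12442: n = 70 (giving 12145).
Indices 34 through 70: 37 terms.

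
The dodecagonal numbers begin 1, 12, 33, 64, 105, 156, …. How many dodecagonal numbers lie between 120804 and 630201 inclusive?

200

The n-th dodecagonal number is n(5n−4).
Smallest index with value ≥ 120804: n = 156 (giving 121056).
Largest index with value ≤ 630201: n = 355 (giving 628705).
Indices 156 through 355: 200 terms.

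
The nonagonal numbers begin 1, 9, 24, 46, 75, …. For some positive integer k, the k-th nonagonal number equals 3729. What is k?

33

Set n(7n−5)/2 = 3729, giving 7n² − 5n − 7458 = 0.
The discriminant is 25 + 56·3729 = 208849, and √208849 = 457.
So n = (5 + 457) / 14 = 462/14 = 33.
Check: 33·(7·33 − 5)/2 = 3729. ✓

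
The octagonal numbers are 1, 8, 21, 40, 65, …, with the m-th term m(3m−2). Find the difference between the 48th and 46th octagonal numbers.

48·(3·48 − 2) = 6816 and 46·(3·46 − 2) = 6256.
Difference: 6816 − 6256 = 560.

560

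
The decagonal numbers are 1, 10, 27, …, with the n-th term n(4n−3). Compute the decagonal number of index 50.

50·(4·50 − 3) = 50·197 = 9850.

9850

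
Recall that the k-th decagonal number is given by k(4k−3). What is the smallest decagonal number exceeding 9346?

9457

Solve n(4n−3) > 9346 for integer n.
The largest n with value ≤ 9346 is 48 (since 9072 ≤ 9346 < 9457), so the first above is n = 49, value 9457.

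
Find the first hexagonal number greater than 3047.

Solve n(2n−1) > 3047 for integer n.
The largest n with value ≤ 3047 is 39 (since 3003 ≤ 3047 < 3160), so the first above is n = 40, value 3160.

3160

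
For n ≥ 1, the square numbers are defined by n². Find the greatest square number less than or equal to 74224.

Solve n² ≤ 74224 for integer n.
n = 272 gives 73984 ≤ 74224, while n = 273 gives 74529 > 74224; so the answer is 73984.

73984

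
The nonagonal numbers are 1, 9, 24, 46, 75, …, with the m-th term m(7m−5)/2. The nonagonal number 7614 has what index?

47

Set n(7n−5)/2 = 7614, giving 7n² − 5n − 15228 = 0.
So n = (5 + 653) / 14 = 658/14 = 47.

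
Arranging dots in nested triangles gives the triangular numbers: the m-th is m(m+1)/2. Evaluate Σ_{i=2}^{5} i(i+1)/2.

34

Σ i(i+1)/2 = (Σi² + Σi) / 2 over i = 2..5.
Σi = 15 − 1 = 14 and Σi² = 55 − 1 = 54.
(1·54 + 1·14) / 2 = 68/2 = 34.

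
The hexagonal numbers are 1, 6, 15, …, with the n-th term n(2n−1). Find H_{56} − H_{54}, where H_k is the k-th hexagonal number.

438

56·(2·56 − 1) = 6216 and 54·(2·54 − 1) = 5778.
Difference: 6216 − 5778 = 438.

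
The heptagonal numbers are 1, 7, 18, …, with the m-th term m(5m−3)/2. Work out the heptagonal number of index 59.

The 59th heptagonal number is n(5n−3)/2 with n = 59.
59·(5·59 − 3)/2 = 59·292/2 = 59·146 = 8614.

8614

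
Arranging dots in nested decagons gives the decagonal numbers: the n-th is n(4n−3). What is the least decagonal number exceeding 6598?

Solve n(4n−3) > 6598 for integer n.
The largest n with value ≤ 6598 is 40 (since 6280 ≤ 6598 < 6601), so the first above is n = 41, value 6601.

6601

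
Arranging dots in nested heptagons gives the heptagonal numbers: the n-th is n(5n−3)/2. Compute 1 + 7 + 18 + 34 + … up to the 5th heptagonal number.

Σ i(5i−3)/2 = (5Σi² − 3Σi) / 2 over i = 1..5.
Σi = 15 and Σi² = 55.
(5·55 − 3·15) / 2 = 230/2 = 115.

115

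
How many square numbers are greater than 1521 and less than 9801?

59

The n-th square number is n².
Smallest index with value > 1521: n = 40 (giving 1600).
Largest index with value < 9801: n = 98 (giving 9604).
Indices 40 through 98: 59 terms.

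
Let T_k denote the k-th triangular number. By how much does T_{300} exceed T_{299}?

Consecutive triangular numbers differ by n: T_{300} − T_{299} = 300.

300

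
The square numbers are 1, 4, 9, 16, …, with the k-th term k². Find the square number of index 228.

The 228th square number is n² with n = 228.
228² = 51984.

51984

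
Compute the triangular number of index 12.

The 12th triangular number is n(n+1)/2 with n = 12.
12·13/2 = 156/2 = 78.

78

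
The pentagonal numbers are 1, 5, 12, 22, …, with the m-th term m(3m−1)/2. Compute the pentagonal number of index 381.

217551

381·(3·381 − 1)/2 = 381·1142/2 = 381·571 = 217551.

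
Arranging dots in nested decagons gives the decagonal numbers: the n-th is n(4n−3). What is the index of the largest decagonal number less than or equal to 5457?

37

Solve n(4n−3) ≤ 5457 for integer n.
n = 37 gives 5365 ≤ 5457, while n = 38 gives 5662 > 5457; so the answer is index 37.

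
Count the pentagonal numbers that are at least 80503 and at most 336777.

The n-th pentagonal number is n(3n−1)/2.
Smallest index with value ≥ 80503: n = 232 (giving 80620).
Largest index with value ≤ 336777: n = 474 (giving 336777).
Indices 232 through 474: 243 terms.

243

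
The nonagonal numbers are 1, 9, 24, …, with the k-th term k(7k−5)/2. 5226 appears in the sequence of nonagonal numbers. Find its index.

Set n(7n−5)/2 = 5226, giving 7n² − 5n − 10452 = 0.
So n = (5 + 541) / 14 = 546/14 = 39.

39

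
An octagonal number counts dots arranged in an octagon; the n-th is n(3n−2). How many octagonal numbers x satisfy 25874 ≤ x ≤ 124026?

The n-th octagonal number is n(3n−2).
Smallest index with value ≥ 25874: n = 94 (giving 26320).
Largest index with value ≤ 124026: n = 203 (giving 123221).
Indices 94 through 203: 110 terms.

110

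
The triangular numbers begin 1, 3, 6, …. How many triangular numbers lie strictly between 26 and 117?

The n-th triangular number is n(n+1)/2.
Smallest index with value > 26: n = 7 (giving 28).
Largest index with value < 117: n = 14 (giving 105).
Indices 7 through 14: 8 terms.

8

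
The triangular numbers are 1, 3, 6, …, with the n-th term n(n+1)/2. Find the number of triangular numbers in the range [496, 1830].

The n-th triangular number is n(n+1)/2.
Smallest index with value ≥ 496: n = 31 (giving 496).
Largest index with value ≤ 1830: n = 60 (giving 1830).
Indices 31 through 60: 30 terms.

30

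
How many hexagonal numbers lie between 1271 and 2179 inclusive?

8

The n-th hexagonal number is n(2n−1).
Smallest index with value ≥ 1271: n = 26 (giving 1326).
Largest index with value ≤ 2179: n = 33 (giving 2145).
Indices 26 through 33: 8 terms.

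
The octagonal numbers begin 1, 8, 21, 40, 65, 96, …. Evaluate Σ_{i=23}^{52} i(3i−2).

Σ i(3i−2) = 3Σi² − 2Σi over i = 23..52.
Σi = 1378 − 253 = 1125 and Σi² = 48230 − 3795 = 44435.
3·44435 − 2·1125 = 131055.

131055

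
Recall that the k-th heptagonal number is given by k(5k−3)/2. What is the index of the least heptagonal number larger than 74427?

173

Solve n(5n−3)/2 > 74427 for integer n.
The largest n with value ≤ 74427 is 172 (since 73702 ≤ 74427 < 74563), so the first above is n = 173, value 74563.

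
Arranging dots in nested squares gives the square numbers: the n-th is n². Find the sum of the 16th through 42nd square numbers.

24345

Σ_{i=16}^{42} i² = 25585 − 1240 = 24345.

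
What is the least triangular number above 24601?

24753

Solve n(n+1)/2 > 24601 for integer n.
The largest n with value ≤ 24601 is 221 (since 24531 ≤ 24601 < 24753), so the first above is n = 222, value 24753.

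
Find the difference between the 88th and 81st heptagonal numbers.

2947

88·(5·88 − 3)/2 = 19228 and 81·(5·81 − 3)/2 = 16281.
Difference: 19228 − 16281 = 2947.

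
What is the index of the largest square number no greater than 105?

Solve n² ≤ 105 for integer n.
n = 10 gives 100 ≤ 105, while n = 11 gives 121 > 105; so the answer is index 10.

10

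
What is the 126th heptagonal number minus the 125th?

Consecutive heptagonal numbers differ by 5n − 4: here 5·126 − 4 = 626.

626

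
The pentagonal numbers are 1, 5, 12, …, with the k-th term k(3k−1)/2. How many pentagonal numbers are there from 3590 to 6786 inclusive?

18

The n-th pentagonal number is n(3n−1)/2.
Smallest index with value ≥ 3590: n = 50 (giving 3725).
Largest index with value ≤ 6786: n = 67 (giving 6700).
Indices 50 through 67: 18 terms.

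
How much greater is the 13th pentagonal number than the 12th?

37

Consecutive pentagonal numbers differ by 3n − 2: here 3·13 − 2 = 37.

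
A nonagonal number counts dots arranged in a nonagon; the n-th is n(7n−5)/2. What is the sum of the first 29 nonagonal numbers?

Σ i(7i−5)/2 = (7Σi² − 5Σi) / 2 over i = 1..29.
Σi = 435 and Σi² = 8555.
(7·8555 − 5·435) / 2 = 57710/2 = 28855.

28855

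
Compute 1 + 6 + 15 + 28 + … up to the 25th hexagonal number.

10725

Σ i(2i−1) = 2Σi² − Σi over i = 1..25.
Σi = 325 and Σi² = 5525.
2·5525 − 1·325 = 10725.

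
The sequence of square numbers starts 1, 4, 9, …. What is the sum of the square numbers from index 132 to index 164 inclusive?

Σ_{i=132}^{164} i² = 1483790 − 757966 = 725824.

725824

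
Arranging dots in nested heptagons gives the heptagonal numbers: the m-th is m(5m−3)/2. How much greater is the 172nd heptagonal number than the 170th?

172·(5·172 − 3)/2 = 73702 and 170·(5·170 − 3)/2 = 71995.
Difference: 73702 − 71995 = 1707.

1707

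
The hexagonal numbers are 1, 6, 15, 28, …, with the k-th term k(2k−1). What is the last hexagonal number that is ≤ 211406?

Solve n(2n−1) ≤ 211406 for integer n.
n = 325 gives 210925 ≤ 211406, while n = 326 gives 212226 > 211406; so the answer is 210925.

210925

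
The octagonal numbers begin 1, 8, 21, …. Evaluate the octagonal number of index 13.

481

13·(3·13 − 2) = 13·37 = 481.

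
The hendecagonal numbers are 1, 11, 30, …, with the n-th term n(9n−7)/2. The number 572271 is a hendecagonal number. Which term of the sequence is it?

Set n(9n−7)/2 = 572271, giving 9n² − 7n − 1144542 = 0.
The discriminant is 49 + 72·572271 = 41203561, and √41203561 = 6419.
So n = (7 + 6419) / 18 = 6426/18 = 357.

357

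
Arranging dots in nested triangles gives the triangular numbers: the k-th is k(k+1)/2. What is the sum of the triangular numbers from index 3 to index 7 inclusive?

Σ i(i+1)/2 = (Σi² + Σi) / 2 over i = 3..7.
Σi = 28 − 3 = 25 and Σi² = 140 − 5 = 135.
(1·135 + 1·25) / 2 = 160/2 = 80.

80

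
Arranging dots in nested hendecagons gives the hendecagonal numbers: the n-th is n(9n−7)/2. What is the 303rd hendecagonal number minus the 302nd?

2719

Consecutive hendecagonal numbers differ by 9n − 8: here 9·303 − 8 = 2719.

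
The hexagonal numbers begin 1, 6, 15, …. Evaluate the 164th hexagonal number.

164·(2·164 − 1) = 164·327 = 53628.

53628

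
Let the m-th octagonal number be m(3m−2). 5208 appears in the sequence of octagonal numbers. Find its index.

42

Set n(3n−2) = 5208, giving 3n² − 2n − 5208 = 0.
The discriminant is 4 + 12·5208 = 62500, and √62500 = 250.
So n = (2 + 250) / 6 = 252/6 = 42.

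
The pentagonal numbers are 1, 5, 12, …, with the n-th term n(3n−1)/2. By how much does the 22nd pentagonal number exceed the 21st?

64

Consecutive pentagonal numbers differ by 3n − 2: here 3·22 − 2 = 64.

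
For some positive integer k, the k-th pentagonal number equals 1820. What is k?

Set n(3n−1)/2 = 1820, giving 3n² − n − 3640 = 0.
So n = (1 + 209) / 6 = 210/6 = 35.
Check: 35·(3·35 − 1)/2 = 1820. ✓

35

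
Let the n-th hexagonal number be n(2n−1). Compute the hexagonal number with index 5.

45

5·(2·5 − 1) = 5·9 = 45.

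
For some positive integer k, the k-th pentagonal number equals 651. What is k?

21

Set n(3n−1)/2 = 651, giving 3n² − n − 1302 = 0.
So n = (1 + 125) / 6 = 126/6 = 21.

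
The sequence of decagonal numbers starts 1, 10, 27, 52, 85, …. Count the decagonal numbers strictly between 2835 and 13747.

31

The n-th decagonal number is n(4n−3).
Smallest index with value > 2835: n = 28 (giving 3052).
Largest index with value < 13747: n = 58 (giving 13282).
Indices 28 through 58: 31 terms.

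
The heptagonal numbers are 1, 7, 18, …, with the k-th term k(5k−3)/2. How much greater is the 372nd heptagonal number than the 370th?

372·(5·372 − 3)/2 = 345402 and 370·(5·370 − 3)/2 = 341695.
Difference: 345402 − 341695 = 3707.

3707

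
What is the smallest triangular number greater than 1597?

1653

Solve n(n+1)/2 > 1597 for integer n.
The largest n with value ≤ 1597 is 56 (since 1596 ≤ 1597 < 1653), so the first above is n = 57, value 1653.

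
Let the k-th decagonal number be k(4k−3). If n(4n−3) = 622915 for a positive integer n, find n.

Set n(4n−3) = 622915, giving 4n² − 3n − 622915 = 0.
So n = (3 + 3157) / 8 = 3160/8 = 395.
Check: 395·(4·395 − 3) = 622915. ✓

395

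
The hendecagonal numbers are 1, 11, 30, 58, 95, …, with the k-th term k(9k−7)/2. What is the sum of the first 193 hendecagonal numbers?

Σ i(9i−7)/2 = (9Σi² − 7Σi) / 2 over i = 1..193.
Σi = 18721 and Σi² = 2415009.
(9·2415009 − 7·18721) / 2 = 21604034/2 = 10802017.

10802017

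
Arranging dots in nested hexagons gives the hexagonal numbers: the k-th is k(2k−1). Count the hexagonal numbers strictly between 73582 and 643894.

The n-th hexagonal number is n(2n−1).
Smallest index with value > 73582: n = 193 (giving 74305).
Largest index with value < 643894: n = 567 (giving 642411).
Indices 193 through 567: 375 terms.

375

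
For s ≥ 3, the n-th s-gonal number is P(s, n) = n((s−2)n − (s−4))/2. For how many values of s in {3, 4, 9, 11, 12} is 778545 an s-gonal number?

1

s = 3: P(3, 1247) = 778128 and P(3, 1248) = 779376; 778545 is not s-gonal.
s = 4: P(4, 882) = 777924 and P(4, 883) = 779689; 778545 is not s-gonal.
s = 9: P(9, 471) = 775266 and P(9, 472) = 778564; 778545 is not s-gonal.
s = 11: P(11, 416) = 777296 and P(11, 417) = 781041; 778545 is not s-gonal.
s = 12: P(12, 395) = 778545. ✓
Hits: s ∈ {12} → 1.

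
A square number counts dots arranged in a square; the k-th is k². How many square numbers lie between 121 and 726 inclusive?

16

The n-th square number is n².
Smallest index with value ≥ 121: n = 11 (giving 121).
Largest index with value ≤ 726: n = 26 (giving 676).
Indices 11 through 26: 16 terms.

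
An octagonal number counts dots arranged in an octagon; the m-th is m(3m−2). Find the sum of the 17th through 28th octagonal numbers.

18114

Σ i(3i−2) = 3Σi² − 2Σi over i = 17..28.
Σi = 406 − 136 = 270 and Σi² = 7714 − 1496 = 6218.
3·6218 − 2·270 = 18114.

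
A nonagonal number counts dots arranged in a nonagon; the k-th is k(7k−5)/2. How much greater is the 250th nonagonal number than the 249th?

Consecutive nonagonal numbers differ by 7n − 6: here 7·250 − 6 = 1744.

1744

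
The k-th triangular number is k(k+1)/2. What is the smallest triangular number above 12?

15

Solve n(n+1)/2 > 12 for integer n.
The largest n with value ≤ 12 is 4 (since 10 ≤ 12 < 15), so the first above is n = 5, value 15.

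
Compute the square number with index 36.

The 36th square number is n² with n = 36.
36² = 1296.

1296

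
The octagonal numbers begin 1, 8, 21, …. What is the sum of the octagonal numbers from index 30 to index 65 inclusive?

Σ i(3i−2) = 3Σi² − 2Σi over i = 30..65.
Σi = 2145 − 435 = 1710 and Σi² = 93665 − 8555 = 85110.
3·85110 − 2·1710 = 251910.

251910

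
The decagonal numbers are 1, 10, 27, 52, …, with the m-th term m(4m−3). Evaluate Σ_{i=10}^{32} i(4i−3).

Σ i(4i−3) = 4Σi² − 3Σi over i = 10..32.
Σi = 528 − 45 = 483 and Σi² = 11440 − 285 = 11155.
4·11155 − 3·483 = 43171.

43171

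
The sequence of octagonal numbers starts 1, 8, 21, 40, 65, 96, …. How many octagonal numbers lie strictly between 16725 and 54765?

60

The n-th octagonal number is n(3n−2).
Smallest index with value > 16725: n = 76 (giving 17176).
Largest index with value < 54765: n = 135 (giving 54405).
Indices 76 through 135: 60 terms.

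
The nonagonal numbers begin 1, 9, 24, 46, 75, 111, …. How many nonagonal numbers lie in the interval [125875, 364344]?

134

The n-th nonagonal number is n(7n−5)/2.
Smallest index with value ≥ 125875: n = 190 (giving 125875).
Largest index with value ≤ 364344: n = 323 (giving 364344).
Indices 190 through 323: 134 terms.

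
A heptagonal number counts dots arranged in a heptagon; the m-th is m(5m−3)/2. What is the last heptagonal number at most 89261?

Solve n(5n−3)/2 ≤ 89261 for integer n.
n = 189 gives 89019 ≤ 89261, while n = 190 gives 89965 > 89261; so the answer is 89019.

89019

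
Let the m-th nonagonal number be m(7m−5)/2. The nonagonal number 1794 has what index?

23

Set n(7n−5)/2 = 1794, giving 7n² − 5n − 3588 = 0.
The discriminant is 25 + 56·1794 = 100489, and √100489 = 317.
So n = (5 + 317) / 14 = 322/14 = 23.
Check: 23·(7·23 − 5)/2 = 1794. ✓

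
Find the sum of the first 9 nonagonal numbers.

885

Σ i(7i−5)/2 = (7Σi² − 5Σi) / 2 over i = 1..9.
Σi = 45 and Σi² = 285.
(7·285 − 5·45) / 2 = 1770/2 = 885.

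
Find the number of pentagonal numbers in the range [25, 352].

The n-th pentagonal number is n(3n−1)/2.
Smallest index with value ≥ 25: n = 5 (giving 35).
Largest index with value ≤ 352: n = 15 (giving 330).
Indices 5 through 15: 11 terms.

11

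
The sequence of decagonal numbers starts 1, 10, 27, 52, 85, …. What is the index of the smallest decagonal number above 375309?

307

Solve n(4n−3) > 375309 for integer n.
The largest n with value ≤ 375309 is 306 (since 373626 ≤ 375309 < 376075), so the first above is n = 307, value 376075.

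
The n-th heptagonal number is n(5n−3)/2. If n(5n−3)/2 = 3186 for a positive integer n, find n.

36

Set n(5n−3)/2 = 3186, giving 5n² − 3n − 6372 = 0.
So n = (3 + 357) / 10 = 360/10 = 36.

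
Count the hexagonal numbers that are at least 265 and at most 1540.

17

The n-th hexagonal number is n(2n−1).
Smallest index with value ≥ 265: n = 12 (giving 276).
Largest index with value ≤ 1540: n = 28 (giving 1540).
Indices 12 through 28: 17 terms.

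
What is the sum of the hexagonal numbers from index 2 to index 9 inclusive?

Σ i(2i−1) = 2Σi² − Σi over i = 2..9.
Σi = 45 − 1 = 44 and Σi² = 285 − 1 = 284.
2·284 − 1·44 = 524.

524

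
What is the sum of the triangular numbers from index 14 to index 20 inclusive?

Σ i(i+1)/2 = (Σi² + Σi) / 2 over i = 14..20.
Σi = 210 − 91 = 119 and Σi² = 2870 − 819 = 2051.
(1·2051 + 1·119) / 2 = 2170/2 = 1085.

1085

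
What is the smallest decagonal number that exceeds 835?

Solve n(4n−3) > 835 for integer n.
The largest n with value ≤ 835 is 14 (since 742 ≤ 835 < 855), so the first above is n = 15, value 855.

855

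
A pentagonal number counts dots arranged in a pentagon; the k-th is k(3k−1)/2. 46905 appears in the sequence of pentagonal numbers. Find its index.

177

Set n(3n−1)/2 = 46905, giving 3n² − n − 93810 = 0.
So n = (1 + 1061) / 6 = 1062/6 = 177.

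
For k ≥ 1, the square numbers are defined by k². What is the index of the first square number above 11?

4

Solve n² > 11 for integer n.
The largest n with value ≤ 11 is 3 (since 9 ≤ 11 < 16), so the first above is n = 4, value 16.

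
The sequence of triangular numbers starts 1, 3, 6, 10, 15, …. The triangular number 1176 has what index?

48

Set n(n+1)/2 = 1176, giving n² + n − 2352 = 0.
The discriminant is 1 + 8·1176 = 9409, and √9409 = 97.
So n = (-1 + 97) / 2 = 96/2 = 48.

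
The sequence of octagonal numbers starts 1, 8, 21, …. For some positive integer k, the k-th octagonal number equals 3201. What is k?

Set n(3n−2) = 3201, giving 3n² − 2n − 3201 = 0.
The discriminant is 4 + 12·3201 = 38416, and √38416 = 196.
So n = (2 + 196) / 6 = 198/6 = 33.
Check: 33·(3·33 − 2) = 3201. ✓

33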